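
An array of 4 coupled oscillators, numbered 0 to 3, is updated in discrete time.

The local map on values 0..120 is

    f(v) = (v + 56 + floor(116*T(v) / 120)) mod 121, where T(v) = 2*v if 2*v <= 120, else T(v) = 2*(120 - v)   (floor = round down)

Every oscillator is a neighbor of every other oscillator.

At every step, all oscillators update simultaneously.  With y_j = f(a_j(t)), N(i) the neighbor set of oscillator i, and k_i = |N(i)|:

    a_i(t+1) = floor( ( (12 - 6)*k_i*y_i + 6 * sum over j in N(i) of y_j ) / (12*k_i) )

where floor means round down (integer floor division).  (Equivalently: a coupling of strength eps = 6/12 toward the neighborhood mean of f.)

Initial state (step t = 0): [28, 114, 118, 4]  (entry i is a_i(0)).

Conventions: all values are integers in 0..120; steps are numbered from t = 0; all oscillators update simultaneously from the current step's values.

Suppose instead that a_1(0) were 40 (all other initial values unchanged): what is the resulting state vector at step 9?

Answer: [95, 95, 95, 95]
Key observation: This trace re-runs the system from the modified initial state.

Derivation:
t=0: [28, 40, 118, 4]
t=1: [37, 49, 50, 54]
t=2: [63, 75, 76, 80]
t=3: [101, 97, 97, 96]
t=4: [74, 75, 75, 75]
t=5: [97, 97, 97, 97]
t=6: [76, 76, 76, 76]
t=7: [96, 96, 96, 96]
t=8: [77, 77, 77, 77]
t=9: [95, 95, 95, 95]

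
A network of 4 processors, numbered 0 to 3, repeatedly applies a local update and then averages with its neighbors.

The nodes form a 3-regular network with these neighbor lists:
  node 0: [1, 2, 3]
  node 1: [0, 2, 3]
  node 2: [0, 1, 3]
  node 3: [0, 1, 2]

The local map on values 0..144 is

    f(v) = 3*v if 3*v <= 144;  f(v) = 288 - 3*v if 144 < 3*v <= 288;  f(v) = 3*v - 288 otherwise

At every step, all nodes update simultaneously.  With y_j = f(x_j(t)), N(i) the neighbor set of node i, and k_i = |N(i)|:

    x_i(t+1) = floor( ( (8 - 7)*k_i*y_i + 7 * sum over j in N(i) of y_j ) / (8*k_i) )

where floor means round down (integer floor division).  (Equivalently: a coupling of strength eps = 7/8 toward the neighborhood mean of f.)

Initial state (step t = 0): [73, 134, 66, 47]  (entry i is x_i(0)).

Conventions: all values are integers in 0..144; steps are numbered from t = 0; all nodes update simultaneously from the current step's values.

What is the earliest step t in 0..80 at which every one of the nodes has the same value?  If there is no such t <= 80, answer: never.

Answer: 6
Key observation: Synchronization is absorbing here: once all nodes are equal they stay equal, and step 6 is the first all-equal step.

Derivation:
t=0: [73, 134, 66, 47]  (not all equal)
t=1: [109, 101, 105, 97]  (not all equal)
t=2: [18, 22, 20, 24]  (not all equal)
t=3: [64, 62, 63, 61]  (not all equal)
t=4: [101, 100, 100, 99]  (not all equal)
t=5: [11, 12, 12, 12]  (not all equal)
t=6: [35, 35, 35, 35]  (all equal)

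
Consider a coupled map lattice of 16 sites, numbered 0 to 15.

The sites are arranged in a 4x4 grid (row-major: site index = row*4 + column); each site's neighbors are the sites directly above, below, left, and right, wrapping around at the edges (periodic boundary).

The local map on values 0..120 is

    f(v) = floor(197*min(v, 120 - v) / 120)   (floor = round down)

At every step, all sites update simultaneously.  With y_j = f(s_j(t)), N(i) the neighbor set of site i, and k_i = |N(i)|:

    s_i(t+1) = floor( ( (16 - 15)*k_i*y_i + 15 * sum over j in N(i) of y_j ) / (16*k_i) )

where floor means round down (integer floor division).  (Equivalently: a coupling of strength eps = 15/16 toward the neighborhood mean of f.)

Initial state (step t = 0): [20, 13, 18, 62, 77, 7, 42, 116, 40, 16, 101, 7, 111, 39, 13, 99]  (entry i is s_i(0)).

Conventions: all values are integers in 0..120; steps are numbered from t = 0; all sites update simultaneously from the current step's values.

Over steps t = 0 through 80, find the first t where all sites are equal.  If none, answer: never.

Answer: 25
Key observation: Synchronization is absorbing here: once all sites are equal they stay equal, and step 25 is the first all-equal step.

Derivation:
t=0: [20, 13, 18, 62, 77, 7, 42, 116, 40, 16, 101, 7, 111, 39, 13, 99]  (not all equal)
t=1: [48, 33, 49, 29, 31, 44, 22, 57, 32, 41, 31, 32, 46, 23, 38, 35]  (not all equal)
t=2: [57, 65, 51, 75, 72, 53, 71, 49, 60, 53, 53, 62, 57, 62, 56, 58]  (not all equal)
t=3: [84, 89, 83, 86, 88, 83, 83, 81, 88, 91, 88, 90, 95, 90, 90, 88]  (not all equal)
t=4: [50, 56, 53, 58, 58, 52, 59, 54, 47, 52, 51, 54, 52, 46, 52, 48]  (not all equal)
t=5: [90, 82, 91, 84, 83, 91, 86, 93, 87, 80, 88, 81, 78, 85, 81, 87]  (not all equal)
t=6: [61, 50, 59, 49, 49, 59, 47, 58, 63, 53, 61, 51, 54, 64, 53, 63]  (not all equal)
t=7: [83, 93, 82, 94, 94, 82, 94, 80, 85, 93, 84, 93, 92, 86, 93, 85]  (not all equal)
t=8: [44, 58, 44, 59, 59, 44, 60, 43, 44, 57, 44, 58, 56, 44, 57, 44]  (not all equal)
t=9: [93, 73, 94, 73, 73, 94, 73, 94, 92, 73, 93, 72, 73, 91, 73, 92]  (not all equal)
t=10: [74, 45, 74, 45, 45, 74, 44, 75, 75, 46, 75, 46, 47, 75, 46, 75]  (not all equal)
t=11: [74, 74, 73, 73, 73, 73, 73, 73, 74, 73, 74, 73, 73, 74, 73, 74]  (not all equal)
t=12: [76, 75, 76, 76, 76, 76, 76, 77, 76, 75, 76, 75, 75, 76, 75, 76]  (not all equal)
t=13: [72, 72, 72, 71, 71, 72, 71, 72, 72, 72, 72, 71, 72, 72, 72, 72]  (not all equal)
t=14: [78, 78, 78, 78, 78, 78, 78, 79, 78, 78, 78, 78, 78, 78, 78, 78]  (not all equal)
t=15: [68, 68, 68, 67, 67, 68, 67, 67, 68, 68, 68, 67, 68, 68, 68, 68]  (not all equal)
t=16: [85, 85, 85, 85, 85, 85, 85, 87, 85, 85, 85, 85, 85, 85, 85, 85]  (not all equal)
t=17: [57, 57, 57, 56, 56, 57, 56, 56, 57, 57, 57, 56, 57, 57, 57, 57]  (not all equal)
t=18: [92, 93, 92, 92, 92, 92, 92, 91, 92, 93, 92, 92, 93, 93, 93, 92]  (not all equal)
t=19: [44, 44, 44, 45, 45, 44, 45, 45, 44, 44, 44, 45, 44, 44, 44, 44]  (not all equal)
t=20: [72, 72, 72, 72, 72, 72, 72, 73, 72, 72, 72, 72, 72, 72, 72, 72]  (not all equal)
t=21: [78, 78, 78, 77, 77, 78, 77, 77, 78, 78, 78, 77, 78, 78, 78, 78]  (not all equal)
t=22: [68, 68, 68, 68, 68, 68, 68, 70, 68, 68, 68, 68, 68, 68, 68, 68]  (not all equal)
t=23: [85, 85, 85, 84, 84, 85, 84, 84, 85, 85, 85, 84, 85, 85, 85, 85]  (not all equal)
t=24: [57, 57, 57, 57, 57, 57, 57, 59, 57, 57, 57, 57, 57, 57, 57, 57]  (not all equal)
t=25: [93, 93, 93, 93, 93, 93, 93, 93, 93, 93, 93, 93, 93, 93, 93, 93]  (all equal)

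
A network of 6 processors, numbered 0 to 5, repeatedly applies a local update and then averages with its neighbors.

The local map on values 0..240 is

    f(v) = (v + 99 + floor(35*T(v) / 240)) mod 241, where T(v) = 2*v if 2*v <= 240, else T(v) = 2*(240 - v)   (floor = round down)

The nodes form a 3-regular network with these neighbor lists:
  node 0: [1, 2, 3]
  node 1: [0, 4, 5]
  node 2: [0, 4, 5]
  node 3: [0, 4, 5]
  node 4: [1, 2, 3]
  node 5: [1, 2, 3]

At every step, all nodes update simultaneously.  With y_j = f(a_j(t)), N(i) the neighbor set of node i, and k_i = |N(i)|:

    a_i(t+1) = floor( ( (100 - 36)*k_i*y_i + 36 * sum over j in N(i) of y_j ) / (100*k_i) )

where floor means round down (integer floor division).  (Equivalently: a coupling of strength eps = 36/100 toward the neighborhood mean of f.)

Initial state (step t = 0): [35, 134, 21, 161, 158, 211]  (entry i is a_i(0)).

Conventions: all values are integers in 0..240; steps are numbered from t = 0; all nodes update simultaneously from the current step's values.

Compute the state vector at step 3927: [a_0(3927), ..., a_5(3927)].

Answer: [123, 32, 123, 32, 32, 32]
Key observation: The state at step 26, [45, 125, 45, 125, 125, 125], reappears at step 28: the system is in a cycle of period 2 from step 26 on.  Therefore the state at step 3927 equals the state at step 26 + ((3927 - 26) mod 2) = 27, which is [123, 32, 123, 32, 32, 32].

Derivation:
t=0: [35, 134, 21, 161, 158, 211]
t=1: [114, 45, 111, 58, 47, 72]
t=2: [42, 143, 43, 153, 141, 162]
t=3: [124, 45, 125, 49, 43, 53]
t=4: [49, 140, 50, 144, 138, 147]
t=5: [130, 43, 130, 45, 42, 46]
t=6: [52, 138, 52, 140, 137, 140]
t=7: [132, 42, 132, 43, 42, 43]
t=8: [52, 137, 52, 137, 137, 137]
t=9: [132, 41, 132, 41, 41, 41]
t=10: [52, 135, 52, 135, 135, 135]
t=11: [131, 40, 131, 40, 40, 40]
t=12: [51, 134, 51, 134, 134, 134]
t=13: [129, 39, 129, 39, 39, 39]
t=14: [50, 133, 50, 133, 133, 133]
t=15: [129, 38, 129, 38, 38, 38]
t=16: [49, 132, 49, 132, 132, 132]
t=17: [128, 37, 128, 37, 37, 37]
t=18: [48, 130, 48, 130, 130, 130]
t=19: [127, 36, 127, 36, 36, 36]
t=20: [47, 129, 47, 129, 129, 129]
t=21: [125, 35, 125, 35, 35, 35]
t=22: [46, 128, 46, 128, 128, 128]
t=23: [124, 34, 124, 34, 34, 34]
t=24: [45, 126, 45, 126, 126, 126]
t=25: [123, 33, 123, 33, 33, 33]
t=26: [45, 125, 45, 125, 125, 125]
t=27: [123, 32, 123, 32, 32, 32]
t=28: [45, 125, 45, 125, 125, 125]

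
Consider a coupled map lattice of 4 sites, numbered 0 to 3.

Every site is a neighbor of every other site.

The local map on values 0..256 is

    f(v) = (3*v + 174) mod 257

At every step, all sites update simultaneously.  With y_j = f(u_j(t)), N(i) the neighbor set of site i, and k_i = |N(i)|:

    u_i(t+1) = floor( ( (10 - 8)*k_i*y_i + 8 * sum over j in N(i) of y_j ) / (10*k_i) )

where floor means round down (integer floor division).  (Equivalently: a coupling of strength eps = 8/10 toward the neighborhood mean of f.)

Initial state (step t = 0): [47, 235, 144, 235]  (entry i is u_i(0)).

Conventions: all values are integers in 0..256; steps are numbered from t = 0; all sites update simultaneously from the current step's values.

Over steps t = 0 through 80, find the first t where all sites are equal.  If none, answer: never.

Answer: 3
Key observation: Synchronization is absorbing here: once all sites are equal they stay equal, and step 3 is the first all-equal step.

Derivation:
t=0: [47, 235, 144, 235]  (not all equal)
t=1: [93, 90, 91, 90]  (not all equal)
t=2: [189, 190, 190, 190]  (not all equal)
t=3: [229, 229, 229, 229]  (all equal)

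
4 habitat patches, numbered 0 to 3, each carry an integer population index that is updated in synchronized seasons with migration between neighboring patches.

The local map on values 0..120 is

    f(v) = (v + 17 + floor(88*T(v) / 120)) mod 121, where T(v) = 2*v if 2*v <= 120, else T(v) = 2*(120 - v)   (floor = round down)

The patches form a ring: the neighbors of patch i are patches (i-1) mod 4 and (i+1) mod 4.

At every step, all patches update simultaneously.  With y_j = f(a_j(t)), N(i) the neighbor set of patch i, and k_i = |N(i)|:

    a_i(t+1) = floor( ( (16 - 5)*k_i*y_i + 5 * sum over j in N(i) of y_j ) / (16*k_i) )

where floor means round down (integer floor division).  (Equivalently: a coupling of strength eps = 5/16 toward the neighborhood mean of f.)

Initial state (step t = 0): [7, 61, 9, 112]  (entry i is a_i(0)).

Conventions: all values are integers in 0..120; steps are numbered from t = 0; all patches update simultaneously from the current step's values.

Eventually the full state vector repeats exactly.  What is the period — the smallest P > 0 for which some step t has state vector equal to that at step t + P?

Answer: 8
Key observation: The state at step 31, [21, 21, 21, 21], reappears at step 39 — and no state repeats earlier — so the cycle the system enters has period 8.

Derivation:
t=0: [7, 61, 9, 112]
t=1: [33, 40, 36, 24]
t=2: [97, 110, 102, 83]
t=3: [26, 21, 24, 30]
t=4: [80, 71, 77, 87]
t=5: [34, 37, 35, 32]
t=6: [100, 105, 102, 97]
t=7: [24, 23, 24, 25]
t=8: [75, 73, 75, 77]
t=9: [36, 37, 36, 36]
t=10: [105, 107, 105, 105]
t=11: [22, 22, 22, 23]
t=12: [71, 71, 71, 72]
t=13: [38, 38, 38, 38]
t=14: [110, 110, 110, 110]
t=15: [20, 20, 20, 20]
t=16: [66, 66, 66, 66]
t=17: [41, 41, 41, 41]
t=18: [118, 118, 118, 118]
t=19: [16, 16, 16, 16]
t=20: [56, 56, 56, 56]
t=21: [34, 34, 34, 34]
t=22: [100, 100, 100, 100]
t=23: [25, 25, 25, 25]
t=24: [78, 78, 78, 78]
t=25: [35, 35, 35, 35]
t=26: [103, 103, 103, 103]
t=27: [23, 23, 23, 23]
t=28: [73, 73, 73, 73]
t=29: [37, 37, 37, 37]
t=30: [108, 108, 108, 108]
t=31: [21, 21, 21, 21]
t=32: [68, 68, 68, 68]
t=33: [40, 40, 40, 40]
t=34: [115, 115, 115, 115]
t=35: [18, 18, 18, 18]
t=36: [61, 61, 61, 61]
t=37: [43, 43, 43, 43]
t=38: [2, 2, 2, 2]
t=39: [21, 21, 21, 21]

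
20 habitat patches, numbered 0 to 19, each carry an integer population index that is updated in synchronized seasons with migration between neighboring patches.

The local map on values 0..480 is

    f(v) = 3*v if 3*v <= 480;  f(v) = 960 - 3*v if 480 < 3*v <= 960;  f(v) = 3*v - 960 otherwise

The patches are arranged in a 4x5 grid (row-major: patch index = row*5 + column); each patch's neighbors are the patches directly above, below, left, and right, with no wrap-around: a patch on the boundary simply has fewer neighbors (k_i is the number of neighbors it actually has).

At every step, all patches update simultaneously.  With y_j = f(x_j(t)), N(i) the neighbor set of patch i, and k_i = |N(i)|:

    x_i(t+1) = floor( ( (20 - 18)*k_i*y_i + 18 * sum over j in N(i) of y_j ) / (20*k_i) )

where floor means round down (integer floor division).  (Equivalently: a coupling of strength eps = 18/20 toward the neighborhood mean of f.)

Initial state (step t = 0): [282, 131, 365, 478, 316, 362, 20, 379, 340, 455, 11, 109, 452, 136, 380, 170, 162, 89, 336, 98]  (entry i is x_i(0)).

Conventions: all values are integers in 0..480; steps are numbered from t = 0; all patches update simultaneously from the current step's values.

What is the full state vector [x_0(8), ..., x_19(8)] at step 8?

Answer: [394, 124, 393, 95, 299, 144, 363, 151, 317, 58, 228, 202, 329, 130, 230, 210, 231, 240, 276, 90]

Derivation:
t=0: [282, 131, 365, 478, 316, 362, 20, 379, 340, 455, 11, 109, 452, 136, 380, 170, 162, 89, 336, 98]
t=1: [244, 132, 326, 109, 396, 74, 236, 164, 335, 116, 274, 249, 304, 194, 350, 273, 360, 302, 295, 132]
t=2: [300, 189, 359, 120, 326, 207, 317, 128, 346, 143, 186, 146, 255, 95, 345, 130, 134, 78, 255, 113]
t=3: [335, 95, 352, 99, 356, 175, 350, 128, 335, 94, 390, 270, 321, 150, 323, 400, 358, 261, 276, 155]
t=4: [328, 97, 299, 104, 271, 147, 291, 91, 322, 76, 268, 108, 261, 87, 360, 169, 181, 92, 340, 109]
t=5: [331, 81, 269, 96, 257, 124, 307, 102, 242, 104, 381, 220, 272, 107, 256, 303, 357, 223, 265, 113]
t=6: [280, 91, 266, 201, 288, 113, 278, 158, 299, 215, 235, 137, 288, 197, 310, 137, 203, 155, 301, 194]
t=7: [287, 149, 347, 132, 312, 184, 349, 147, 347, 88, 373, 227, 396, 92, 321, 313, 421, 197, 369, 76]
t=8: [394, 124, 393, 95, 299, 144, 363, 151, 317, 58, 228, 202, 329, 130, 230, 210, 231, 240, 276, 90]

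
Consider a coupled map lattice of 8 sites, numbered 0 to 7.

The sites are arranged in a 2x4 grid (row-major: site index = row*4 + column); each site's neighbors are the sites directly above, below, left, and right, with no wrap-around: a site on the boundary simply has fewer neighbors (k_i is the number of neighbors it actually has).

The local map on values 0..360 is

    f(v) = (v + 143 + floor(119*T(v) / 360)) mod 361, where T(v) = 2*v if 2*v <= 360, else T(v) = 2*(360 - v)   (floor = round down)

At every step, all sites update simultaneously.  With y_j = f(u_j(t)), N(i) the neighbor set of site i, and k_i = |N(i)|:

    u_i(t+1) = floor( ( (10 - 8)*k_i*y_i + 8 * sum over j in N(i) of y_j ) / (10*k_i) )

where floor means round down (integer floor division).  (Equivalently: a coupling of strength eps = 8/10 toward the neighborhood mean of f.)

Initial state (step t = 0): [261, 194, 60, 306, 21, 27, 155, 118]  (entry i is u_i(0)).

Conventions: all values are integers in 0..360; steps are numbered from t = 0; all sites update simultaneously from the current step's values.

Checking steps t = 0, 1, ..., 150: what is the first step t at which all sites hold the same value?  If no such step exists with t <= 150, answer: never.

Simulating step by step:
t=0: [261, 194, 60, 306, 21, 27, 155, 118]  (not all equal)
t=1: [126, 160, 114, 257, 153, 117, 212, 132]  (not all equal)
t=2: [103, 281, 131, 154, 282, 113, 196, 79]  (not all equal)
t=3: [154, 290, 135, 261, 280, 150, 274, 104]  (not all equal)
t=4: [100, 43, 91, 150, 50, 97, 116, 151]  (not all equal)
t=5: [237, 284, 213, 136, 290, 267, 235, 152]  (not all equal)
t=6: [113, 103, 77, 51, 107, 110, 82, 49]  (not all equal)
t=7: [319, 309, 272, 243, 326, 308, 274, 247]  (not all equal)
t=8: [127, 121, 112, 106, 126, 122, 112, 106]  (not all equal)
t=9: [348, 342, 330, 323, 349, 342, 330, 323]  (not all equal)
t=10: [136, 134, 131, 129, 136, 134, 131, 129]  (not all equal)
t=11: [5, 99, 264, 358, 5, 99, 264, 358]  (not all equal)
t=12: [213, 212, 170, 128, 213, 212, 170, 128]  (not all equal)
t=13: [91, 84, 148, 238, 91, 84, 148, 238]  (not all equal)
t=14: [289, 217, 114, 70, 289, 217, 114, 70]  (not all equal)
t=15: [107, 163, 248, 288, 107, 163, 248, 288]  (not all equal)
t=16: [212, 137, 93, 111, 212, 137, 93, 111]  (not all equal)
t=17: [58, 107, 228, 315, 58, 107, 228, 315]  (not all equal)
t=18: [271, 238, 164, 114, 271, 238, 164, 114]  (not all equal)
t=19: [106, 90, 140, 220, 106, 90, 140, 220]  (not all equal)
t=20: [308, 225, 109, 62, 308, 225, 109, 62]  (not all equal)
t=21: [112, 164, 242, 276, 112, 164, 242, 276]  (not all equal)
t=22: [219, 140, 92, 108, 219, 140, 92, 108]  (not all equal)
t=23: [62, 110, 227, 311, 62, 110, 227, 311]  (not all equal)
t=24: [277, 242, 164, 113, 277, 242, 164, 113]  (not all equal)
t=25: [108, 92, 140, 219, 108, 92, 140, 219]  (not all equal)
t=26: [311, 227, 110, 62, 311, 227, 110, 62]  (not all equal)
t=27: [113, 164, 242, 277, 113, 164, 242, 277]  (not all equal)
t=28: [219, 140, 92, 108, 219, 140, 92, 108]  (not all equal)

Answer: never
Key observation: The state at step 22 reappears at step 28 — the system is in a cycle of period 6 from step 22 on.  No step 0..28 is synchronized, and the cycle repeats forever, so no step up to 150 (or ever) has all sites equal.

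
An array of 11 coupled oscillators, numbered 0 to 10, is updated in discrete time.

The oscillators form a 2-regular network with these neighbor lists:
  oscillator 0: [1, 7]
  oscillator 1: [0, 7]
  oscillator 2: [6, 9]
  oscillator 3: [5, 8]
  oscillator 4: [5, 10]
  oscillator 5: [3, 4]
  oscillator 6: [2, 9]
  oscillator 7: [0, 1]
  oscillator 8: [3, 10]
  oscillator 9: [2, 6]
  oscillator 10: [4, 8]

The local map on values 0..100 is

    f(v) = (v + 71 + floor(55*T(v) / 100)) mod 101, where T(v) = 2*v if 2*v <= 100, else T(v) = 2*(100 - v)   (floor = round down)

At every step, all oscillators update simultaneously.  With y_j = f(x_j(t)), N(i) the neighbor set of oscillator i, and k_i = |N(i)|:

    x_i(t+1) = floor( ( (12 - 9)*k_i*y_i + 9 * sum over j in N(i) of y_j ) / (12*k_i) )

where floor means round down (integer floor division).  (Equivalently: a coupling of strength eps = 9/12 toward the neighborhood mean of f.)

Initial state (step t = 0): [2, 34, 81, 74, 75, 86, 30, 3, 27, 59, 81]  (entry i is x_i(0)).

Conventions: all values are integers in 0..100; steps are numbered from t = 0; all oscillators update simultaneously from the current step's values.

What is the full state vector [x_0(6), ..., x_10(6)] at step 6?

Answer: [72, 72, 72, 72, 72, 72, 72, 72, 72, 72, 72]

Derivation:
t=0: [2, 34, 81, 74, 75, 86, 30, 3, 27, 59, 81]
t=1: [63, 67, 57, 54, 71, 71, 62, 62, 60, 57, 54]
t=2: [73, 73, 73, 73, 72, 72, 73, 73, 74, 73, 73]
t=3: [72, 72, 72, 72, 72, 72, 72, 72, 72, 72, 72]
t=4: [72, 72, 72, 72, 72, 72, 72, 72, 72, 72, 72]
t=5: [72, 72, 72, 72, 72, 72, 72, 72, 72, 72, 72]
t=6: [72, 72, 72, 72, 72, 72, 72, 72, 72, 72, 72]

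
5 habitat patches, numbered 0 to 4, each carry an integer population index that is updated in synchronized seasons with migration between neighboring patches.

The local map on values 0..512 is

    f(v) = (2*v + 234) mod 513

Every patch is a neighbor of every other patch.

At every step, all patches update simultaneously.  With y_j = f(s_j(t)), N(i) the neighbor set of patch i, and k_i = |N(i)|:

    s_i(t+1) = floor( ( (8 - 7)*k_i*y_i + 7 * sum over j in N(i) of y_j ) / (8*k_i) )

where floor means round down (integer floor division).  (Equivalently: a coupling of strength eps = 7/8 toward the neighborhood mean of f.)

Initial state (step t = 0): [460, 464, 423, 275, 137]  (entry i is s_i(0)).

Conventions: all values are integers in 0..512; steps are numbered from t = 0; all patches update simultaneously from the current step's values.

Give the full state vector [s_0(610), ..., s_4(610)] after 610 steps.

Simulating step by step:
t=0: [460, 464, 423, 275, 137]
t=1: [227, 227, 234, 214, 192]
t=2: [157, 157, 155, 159, 163]
t=3: [37, 37, 38, 37, 36]
t=4: [308, 308, 307, 308, 308]
t=5: [336, 336, 336, 336, 336]
t=6: [393, 393, 393, 393, 393]
t=7: [507, 507, 507, 507, 507]
t=8: [222, 222, 222, 222, 222]
t=9: [165, 165, 165, 165, 165]
t=10: [51, 51, 51, 51, 51]
t=11: [336, 336, 336, 336, 336]

Answer: [51, 51, 51, 51, 51]
Key observation: The state at step 5, [336, 336, 336, 336, 336], reappears at step 11: the system is in a cycle of period 6 from step 5 on.  Therefore the state at step 610 equals the state at step 5 + ((610 - 5) mod 6) = 10, which is [51, 51, 51, 51, 51].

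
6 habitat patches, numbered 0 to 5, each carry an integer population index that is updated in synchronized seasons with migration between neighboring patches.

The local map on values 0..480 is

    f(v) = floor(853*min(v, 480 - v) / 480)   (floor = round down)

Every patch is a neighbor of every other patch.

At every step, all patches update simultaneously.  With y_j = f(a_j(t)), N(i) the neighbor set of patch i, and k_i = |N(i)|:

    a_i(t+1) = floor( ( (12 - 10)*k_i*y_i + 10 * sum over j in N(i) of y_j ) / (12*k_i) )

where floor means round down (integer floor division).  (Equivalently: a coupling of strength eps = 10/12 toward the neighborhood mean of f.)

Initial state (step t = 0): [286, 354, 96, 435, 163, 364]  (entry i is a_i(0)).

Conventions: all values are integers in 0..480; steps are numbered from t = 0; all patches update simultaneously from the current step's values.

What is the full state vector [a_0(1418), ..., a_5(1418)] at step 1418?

Answer: [387, 387, 387, 387, 387, 387]
Key observation: The state at step 1, [218, 218, 218, 218, 218, 218], reappears at step 13: the system is in a cycle of period 12 from step 1 on.  Therefore the state at step 1418 equals the state at step 1 + ((1418 - 1) mod 12) = 2, which is [387, 387, 387, 387, 387, 387].

Derivation:
t=0: [286, 354, 96, 435, 163, 364]
t=1: [218, 218, 218, 218, 218, 218]
t=2: [387, 387, 387, 387, 387, 387]
t=3: [165, 165, 165, 165, 165, 165]
t=4: [293, 293, 293, 293, 293, 293]
t=5: [332, 332, 332, 332, 332, 332]
t=6: [263, 263, 263, 263, 263, 263]
t=7: [385, 385, 385, 385, 385, 385]
t=8: [168, 168, 168, 168, 168, 168]
t=9: [298, 298, 298, 298, 298, 298]
t=10: [323, 323, 323, 323, 323, 323]
t=11: [279, 279, 279, 279, 279, 279]
t=12: [357, 357, 357, 357, 357, 357]
t=13: [218, 218, 218, 218, 218, 218]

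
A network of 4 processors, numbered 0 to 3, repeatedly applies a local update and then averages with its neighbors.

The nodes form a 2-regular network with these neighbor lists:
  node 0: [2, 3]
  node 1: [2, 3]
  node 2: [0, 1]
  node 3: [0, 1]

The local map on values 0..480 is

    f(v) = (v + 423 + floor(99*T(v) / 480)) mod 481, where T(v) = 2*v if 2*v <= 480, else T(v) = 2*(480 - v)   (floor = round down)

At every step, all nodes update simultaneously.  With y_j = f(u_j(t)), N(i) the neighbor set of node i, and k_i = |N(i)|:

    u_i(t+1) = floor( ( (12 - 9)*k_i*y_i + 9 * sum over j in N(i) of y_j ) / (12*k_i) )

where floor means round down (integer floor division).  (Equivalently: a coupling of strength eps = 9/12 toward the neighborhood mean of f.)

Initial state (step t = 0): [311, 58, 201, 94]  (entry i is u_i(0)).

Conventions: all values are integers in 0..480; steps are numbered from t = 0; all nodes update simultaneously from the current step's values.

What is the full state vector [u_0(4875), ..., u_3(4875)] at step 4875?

Simulating step by step:
t=0: [311, 58, 201, 94]
t=1: [192, 117, 185, 147]
t=2: [185, 158, 170, 157]
t=3: [180, 170, 183, 178]
t=4: [196, 192, 191, 190]
t=5: [212, 211, 214, 214]
t=6: [243, 243, 241, 241]
t=7: [281, 281, 281, 281]
t=8: [305, 305, 305, 305]
t=9: [319, 319, 319, 319]
t=10: [327, 327, 327, 327]
t=11: [332, 332, 332, 332]
t=12: [335, 335, 335, 335]
t=13: [336, 336, 336, 336]
t=14: [337, 337, 337, 337]
t=15: [337, 337, 337, 337]

Answer: [337, 337, 337, 337]
Key observation: The state at step 14, [337, 337, 337, 337], reappears at step 15: the system is in a cycle of period 1 from step 14 on.  Therefore the state at step 4875 equals the state at step 14 + ((4875 - 14) mod 1) = 14, which is [337, 337, 337, 337].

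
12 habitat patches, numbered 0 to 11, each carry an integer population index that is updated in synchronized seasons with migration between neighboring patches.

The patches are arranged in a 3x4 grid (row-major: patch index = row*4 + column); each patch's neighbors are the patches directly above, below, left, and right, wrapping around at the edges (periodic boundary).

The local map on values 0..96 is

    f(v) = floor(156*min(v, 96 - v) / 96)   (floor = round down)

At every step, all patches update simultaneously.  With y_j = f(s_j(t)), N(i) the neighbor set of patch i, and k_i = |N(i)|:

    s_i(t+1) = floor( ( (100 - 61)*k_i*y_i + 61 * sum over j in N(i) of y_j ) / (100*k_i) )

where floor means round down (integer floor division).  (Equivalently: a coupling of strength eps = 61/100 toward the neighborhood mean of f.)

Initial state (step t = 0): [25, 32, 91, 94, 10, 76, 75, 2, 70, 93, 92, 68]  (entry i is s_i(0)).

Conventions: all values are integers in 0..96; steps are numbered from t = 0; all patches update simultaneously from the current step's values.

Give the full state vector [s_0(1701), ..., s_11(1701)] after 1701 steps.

Answer: [70, 70, 47, 47, 70, 70, 47, 47, 70, 70, 47, 47]
Key observation: The state at step 11, [70, 70, 47, 47, 70, 70, 47, 47, 70, 70, 47, 47], reappears at step 13: the system is in a cycle of period 2 from step 11 on.  Therefore the state at step 1701 equals the state at step 11 + ((1701 - 11) mod 2) = 11, which is [70, 70, 47, 47, 70, 70, 47, 47, 70, 70, 47, 47].

Derivation:
t=0: [25, 32, 91, 94, 10, 76, 75, 2, 70, 93, 92, 68]
t=1: [32, 33, 17, 15, 24, 28, 20, 16, 32, 21, 16, 25]
t=2: [45, 44, 31, 31, 41, 41, 31, 30, 45, 40, 30, 35]
t=3: [68, 66, 52, 54, 65, 64, 51, 52, 68, 64, 52, 55]
t=4: [49, 52, 67, 65, 51, 54, 68, 66, 50, 53, 67, 64]
t=5: [70, 67, 50, 53, 69, 65, 49, 52, 70, 66, 50, 53]
t=6: [47, 50, 69, 65, 48, 52, 70, 66, 47, 51, 69, 65]
t=7: [72, 68, 48, 52, 71, 68, 47, 52, 71, 68, 48, 52]
t=8: [45, 49, 71, 67, 45, 48, 71, 67, 45, 49, 71, 67]
t=9: [69, 70, 46, 49, 69, 70, 46, 49, 69, 70, 46, 49]
t=10: [47, 47, 69, 70, 47, 47, 69, 70, 47, 47, 69, 70]
t=11: [70, 70, 47, 47, 70, 70, 47, 47, 70, 70, 47, 47]
t=12: [47, 47, 70, 70, 47, 47, 70, 70, 47, 47, 70, 70]
t=13: [70, 70, 47, 47, 70, 70, 47, 47, 70, 70, 47, 47]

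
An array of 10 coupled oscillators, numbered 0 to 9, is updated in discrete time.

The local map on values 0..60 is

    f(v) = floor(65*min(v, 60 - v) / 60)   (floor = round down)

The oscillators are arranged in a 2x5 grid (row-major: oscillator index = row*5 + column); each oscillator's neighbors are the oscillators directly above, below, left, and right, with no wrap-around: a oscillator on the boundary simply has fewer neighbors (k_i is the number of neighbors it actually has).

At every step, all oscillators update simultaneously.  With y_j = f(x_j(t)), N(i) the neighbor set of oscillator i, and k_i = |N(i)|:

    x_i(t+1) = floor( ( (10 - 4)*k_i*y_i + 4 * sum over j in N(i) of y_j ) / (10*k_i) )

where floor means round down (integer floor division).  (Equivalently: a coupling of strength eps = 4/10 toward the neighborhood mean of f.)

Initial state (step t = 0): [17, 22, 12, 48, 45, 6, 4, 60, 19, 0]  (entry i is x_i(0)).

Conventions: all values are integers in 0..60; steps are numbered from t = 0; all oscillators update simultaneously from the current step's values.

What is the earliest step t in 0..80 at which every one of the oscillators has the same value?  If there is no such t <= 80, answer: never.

Simulating step by step:
t=0: [17, 22, 12, 48, 45, 6, 4, 60, 19, 0]  (not all equal)
t=1: [16, 18, 12, 14, 12, 8, 6, 4, 13, 7]  (not all equal)
t=2: [15, 16, 12, 14, 12, 9, 7, 6, 11, 9]  (not all equal)
t=3: [14, 15, 12, 13, 12, 10, 8, 7, 10, 10]  (not all equal)
t=4: [14, 14, 12, 13, 12, 10, 9, 8, 10, 10]  (not all equal)
t=5: [14, 13, 12, 13, 12, 10, 9, 9, 10, 10]  (not all equal)
t=6: [13, 13, 12, 13, 12, 10, 9, 9, 10, 10]  (not all equal)
t=7: [13, 13, 12, 13, 12, 10, 9, 9, 10, 10]  (not all equal)

Answer: never
Key observation: The state at step 6 reappears at step 7 — the system is in a cycle of period 1 from step 6 on.  No step 0..7 is synchronized, and the cycle repeats forever, so no step up to 80 (or ever) has all oscillators equal.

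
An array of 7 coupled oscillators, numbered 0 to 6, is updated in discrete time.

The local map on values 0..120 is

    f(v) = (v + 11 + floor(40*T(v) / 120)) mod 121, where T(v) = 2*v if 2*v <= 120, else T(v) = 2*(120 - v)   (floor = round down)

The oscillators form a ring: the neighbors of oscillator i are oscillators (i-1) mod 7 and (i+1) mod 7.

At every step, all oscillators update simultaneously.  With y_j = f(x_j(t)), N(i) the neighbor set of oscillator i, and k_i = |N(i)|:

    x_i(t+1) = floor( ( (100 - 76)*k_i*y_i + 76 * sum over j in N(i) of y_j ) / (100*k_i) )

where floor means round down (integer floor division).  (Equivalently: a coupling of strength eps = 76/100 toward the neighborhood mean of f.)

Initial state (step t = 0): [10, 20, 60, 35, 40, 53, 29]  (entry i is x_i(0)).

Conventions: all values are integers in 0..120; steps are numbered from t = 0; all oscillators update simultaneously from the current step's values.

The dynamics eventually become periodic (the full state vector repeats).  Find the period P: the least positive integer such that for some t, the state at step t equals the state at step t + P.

Simulating step by step:
t=0: [10, 20, 60, 35, 40, 53, 29]
t=1: [45, 63, 69, 88, 82, 75, 62]
t=2: [105, 102, 115, 116, 118, 114, 103]
t=3: [4, 5, 6, 8, 8, 6, 5]
t=4: [18, 19, 21, 22, 22, 21, 19]
t=5: [41, 43, 44, 46, 46, 44, 43]
t=6: [81, 81, 84, 85, 85, 84, 81]
t=7: [118, 118, 118, 119, 119, 118, 118]
t=8: [9, 9, 9, 9, 9, 9, 9]
t=9: [26, 26, 26, 26, 26, 26, 26]
t=10: [54, 54, 54, 54, 54, 54, 54]
t=11: [101, 101, 101, 101, 101, 101, 101]
t=12: [3, 3, 3, 3, 3, 3, 3]
t=13: [16, 16, 16, 16, 16, 16, 16]
t=14: [37, 37, 37, 37, 37, 37, 37]
t=15: [72, 72, 72, 72, 72, 72, 72]
t=16: [115, 115, 115, 115, 115, 115, 115]
t=17: [8, 8, 8, 8, 8, 8, 8]
t=18: [24, 24, 24, 24, 24, 24, 24]
t=19: [51, 51, 51, 51, 51, 51, 51]
t=20: [96, 96, 96, 96, 96, 96, 96]
t=21: [2, 2, 2, 2, 2, 2, 2]
t=22: [14, 14, 14, 14, 14, 14, 14]
t=23: [34, 34, 34, 34, 34, 34, 34]
t=24: [67, 67, 67, 67, 67, 67, 67]
t=25: [113, 113, 113, 113, 113, 113, 113]
t=26: [7, 7, 7, 7, 7, 7, 7]
t=27: [22, 22, 22, 22, 22, 22, 22]
t=28: [47, 47, 47, 47, 47, 47, 47]
t=29: [89, 89, 89, 89, 89, 89, 89]
t=30: [120, 120, 120, 120, 120, 120, 120]
t=31: [10, 10, 10, 10, 10, 10, 10]
t=32: [27, 27, 27, 27, 27, 27, 27]
t=33: [56, 56, 56, 56, 56, 56, 56]
t=34: [104, 104, 104, 104, 104, 104, 104]
t=35: [4, 4, 4, 4, 4, 4, 4]
t=36: [17, 17, 17, 17, 17, 17, 17]
t=37: [39, 39, 39, 39, 39, 39, 39]
t=38: [76, 76, 76, 76, 76, 76, 76]
t=39: [116, 116, 116, 116, 116, 116, 116]
t=40: [8, 8, 8, 8, 8, 8, 8]

Answer: 23
Key observation: The state at step 17, [8, 8, 8, 8, 8, 8, 8], reappears at step 40 — and no state repeats earlier — so the cycle the system enters has period 23.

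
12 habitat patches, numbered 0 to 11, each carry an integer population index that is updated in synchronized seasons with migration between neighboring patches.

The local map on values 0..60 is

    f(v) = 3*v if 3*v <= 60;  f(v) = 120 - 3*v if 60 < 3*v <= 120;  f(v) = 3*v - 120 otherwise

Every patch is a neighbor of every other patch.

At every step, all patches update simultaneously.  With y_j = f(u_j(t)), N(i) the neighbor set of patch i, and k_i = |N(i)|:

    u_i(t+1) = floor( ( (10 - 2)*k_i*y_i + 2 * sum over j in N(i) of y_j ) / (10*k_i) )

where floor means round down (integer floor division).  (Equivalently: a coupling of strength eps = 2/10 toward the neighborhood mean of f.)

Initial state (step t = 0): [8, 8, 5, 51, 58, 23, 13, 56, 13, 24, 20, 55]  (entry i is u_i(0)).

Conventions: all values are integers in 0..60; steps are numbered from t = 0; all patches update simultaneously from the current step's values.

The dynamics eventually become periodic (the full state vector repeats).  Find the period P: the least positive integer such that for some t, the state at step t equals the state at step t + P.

Simulating step by step:
t=0: [8, 8, 5, 51, 58, 23, 13, 56, 13, 24, 20, 55]
t=1: [27, 27, 20, 34, 50, 48, 39, 46, 39, 46, 55, 43]
t=2: [36, 36, 52, 19, 29, 24, 7, 19, 7, 19, 40, 12]
t=3: [16, 16, 35, 51, 32, 44, 23, 51, 23, 51, 7, 35]
t=4: [44, 44, 18, 32, 25, 16, 46, 32, 46, 32, 23, 18]
t=5: [16, 16, 49, 25, 42, 44, 21, 25, 21, 25, 46, 49]
t=6: [45, 45, 29, 43, 12, 17, 52, 43, 52, 43, 21, 29]
t=7: [17, 17, 31, 13, 34, 46, 34, 13, 34, 13, 50, 31]
t=8: [46, 46, 27, 37, 20, 20, 20, 37, 20, 37, 30, 27]
t=9: [21, 21, 37, 14, 54, 54, 54, 14, 54, 14, 30, 37]
t=10: [52, 52, 15, 41, 41, 41, 41, 41, 41, 41, 31, 15]
t=11: [31, 31, 39, 6, 6, 6, 6, 6, 6, 6, 24, 39]
t=12: [25, 25, 6, 18, 18, 18, 18, 18, 18, 18, 41, 6]
t=13: [44, 44, 23, 51, 51, 51, 51, 51, 51, 51, 11, 23]
t=14: [16, 16, 46, 32, 32, 32, 32, 32, 32, 32, 32, 46]
t=15: [43, 43, 19, 24, 24, 24, 24, 24, 24, 24, 24, 19]
t=16: [16, 16, 53, 46, 46, 46, 46, 46, 46, 46, 46, 53]
t=17: [43, 43, 36, 19, 19, 19, 19, 19, 19, 19, 19, 36]
t=18: [16, 16, 18, 53, 53, 53, 53, 53, 53, 53, 53, 18]
t=19: [46, 46, 51, 39, 39, 39, 39, 39, 39, 39, 39, 51]
t=20: [16, 16, 28, 4, 4, 4, 4, 4, 4, 4, 4, 28]
t=21: [42, 42, 32, 14, 14, 14, 14, 14, 14, 14, 14, 32]
t=22: [11, 11, 25, 40, 40, 40, 40, 40, 40, 40, 40, 25]
t=23: [28, 28, 38, 2, 2, 2, 2, 2, 2, 2, 2, 38]
t=24: [30, 30, 7, 7, 7, 7, 7, 7, 7, 7, 7, 7]
t=25: [28, 28, 21, 21, 21, 21, 21, 21, 21, 21, 21, 21]
t=26: [39, 39, 56, 56, 56, 56, 56, 56, 56, 56, 56, 56]
t=27: [11, 11, 46, 46, 46, 46, 46, 46, 46, 46, 46, 46]
t=28: [30, 30, 18, 18, 18, 18, 18, 18, 18, 18, 18, 18]
t=29: [34, 34, 53, 53, 53, 53, 53, 53, 53, 53, 53, 53]
t=30: [21, 21, 38, 38, 38, 38, 38, 38, 38, 38, 38, 38]
t=31: [47, 47, 7, 7, 7, 7, 7, 7, 7, 7, 7, 7]
t=32: [21, 21, 21, 21, 21, 21, 21, 21, 21, 21, 21, 21]
t=33: [57, 57, 57, 57, 57, 57, 57, 57, 57, 57, 57, 57]
t=34: [51, 51, 51, 51, 51, 51, 51, 51, 51, 51, 51, 51]
t=35: [33, 33, 33, 33, 33, 33, 33, 33, 33, 33, 33, 33]
t=36: [21, 21, 21, 21, 21, 21, 21, 21, 21, 21, 21, 21]

Answer: 4
Key observation: The state at step 32, [21, 21, 21, 21, 21, 21, 21, 21, 21, 21, 21, 21], reappears at step 36 — and no state repeats earlier — so the cycle the system enters has period 4.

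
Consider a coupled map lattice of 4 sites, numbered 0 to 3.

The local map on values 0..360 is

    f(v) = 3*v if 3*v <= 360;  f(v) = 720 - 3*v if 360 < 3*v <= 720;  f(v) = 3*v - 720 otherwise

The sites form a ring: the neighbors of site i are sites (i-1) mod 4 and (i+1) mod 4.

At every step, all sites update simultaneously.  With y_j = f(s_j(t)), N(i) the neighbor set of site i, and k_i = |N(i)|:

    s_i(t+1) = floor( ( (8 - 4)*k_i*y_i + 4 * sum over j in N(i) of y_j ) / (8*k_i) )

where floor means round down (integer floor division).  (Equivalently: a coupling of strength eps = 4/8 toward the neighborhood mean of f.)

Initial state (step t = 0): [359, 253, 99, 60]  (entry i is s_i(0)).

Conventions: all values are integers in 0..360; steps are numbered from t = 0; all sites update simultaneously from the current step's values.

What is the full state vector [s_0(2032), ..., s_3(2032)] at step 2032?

Answer: [279, 153, 153, 279]
Key observation: The state at step 21, [126, 210, 210, 126], reappears at step 27: the system is in a cycle of period 6 from step 21 on.  Therefore the state at step 2032 equals the state at step 21 + ((2032 - 21) mod 6) = 22, which is [279, 153, 153, 279].

Derivation:
t=0: [359, 253, 99, 60]
t=1: [233, 183, 203, 253]
t=2: [63, 118, 108, 52]
t=3: [222, 305, 289, 206]
t=4: [101, 147, 147, 101]
t=5: [297, 285, 285, 297]
t=6: [162, 144, 144, 162]
t=7: [247, 274, 274, 247]
t=8: [41, 81, 81, 41]
t=9: [153, 213, 213, 153]
t=10: [216, 126, 126, 216]
t=11: [139, 274, 274, 139]
t=12: [252, 152, 152, 252]
t=13: [93, 207, 207, 93]
t=14: [234, 144, 144, 234]
t=15: [85, 220, 220, 85]
t=16: [206, 108, 108, 206]
t=17: [157, 268, 268, 157]
t=18: [207, 125, 125, 207]
t=19: [160, 283, 283, 160]
t=20: [212, 156, 156, 212]
t=21: [126, 210, 210, 126]
t=22: [279, 153, 153, 279]
t=23: [153, 225, 225, 153]
t=24: [207, 99, 99, 207]
t=25: [148, 247, 247, 148]
t=26: [212, 84, 84, 212]
t=27: [126, 210, 210, 126]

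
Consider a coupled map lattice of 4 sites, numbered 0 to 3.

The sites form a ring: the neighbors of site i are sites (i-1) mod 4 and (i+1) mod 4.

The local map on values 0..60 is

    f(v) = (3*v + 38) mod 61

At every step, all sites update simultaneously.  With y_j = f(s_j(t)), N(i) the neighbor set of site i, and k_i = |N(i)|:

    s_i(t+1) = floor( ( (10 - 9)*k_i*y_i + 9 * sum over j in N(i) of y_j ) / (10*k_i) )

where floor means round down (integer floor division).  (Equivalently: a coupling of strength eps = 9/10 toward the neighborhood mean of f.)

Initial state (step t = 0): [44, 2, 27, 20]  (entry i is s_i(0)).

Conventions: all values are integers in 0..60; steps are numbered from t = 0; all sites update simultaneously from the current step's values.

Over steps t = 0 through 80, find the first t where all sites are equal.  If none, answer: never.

Answer: 38
Key observation: Synchronization is absorbing here: once all sites are equal they stay equal, and step 38 is the first all-equal step.

Derivation:
t=0: [44, 2, 27, 20]  (not all equal)
t=1: [41, 52, 42, 51]  (not all equal)
t=2: [12, 37, 12, 37]  (not all equal)
t=3: [25, 14, 25, 14]  (not all equal)
t=4: [22, 48, 22, 48]  (not all equal)
t=5: [58, 44, 58, 44]  (not all equal)
t=6: [46, 30, 46, 30]  (not all equal)
t=7: [10, 49, 10, 49]  (not all equal)
t=8: [2, 6, 2, 6]  (not all equal)
t=9: [54, 45, 54, 45]  (not all equal)
t=10: [47, 20, 47, 20]  (not all equal)
t=11: [39, 55, 39, 55]  (not all equal)
t=12: [21, 31, 21, 31]  (not all equal)
t=13: [12, 36, 12, 36]  (not all equal)
t=14: [22, 14, 22, 14]  (not all equal)
t=15: [21, 40, 21, 40]  (not all equal)
t=16: [36, 39, 36, 39]  (not all equal)
t=17: [32, 24, 32, 24]  (not all equal)
t=18: [45, 15, 45, 15]  (not all equal)
t=19: [24, 48, 24, 48]  (not all equal)
t=20: [58, 50, 58, 50]  (not all equal)
t=21: [7, 26, 7, 26]  (not all equal)
t=22: [55, 58, 55, 58]  (not all equal)
t=23: [28, 20, 28, 20]  (not all equal)
t=24: [33, 3, 33, 3]  (not all equal)
t=25: [43, 18, 43, 18]  (not all equal)
t=26: [32, 43, 32, 43]  (not all equal)
t=27: [41, 15, 41, 15]  (not all equal)
t=28: [23, 37, 23, 37]  (not all equal)
t=29: [28, 44, 28, 44]  (not all equal)
t=30: [43, 4, 43, 4]  (not all equal)
t=31: [49, 45, 49, 45]  (not all equal)
t=32: [46, 6, 46, 6]  (not all equal)
t=33: [55, 54, 55, 54]  (not all equal)
t=34: [17, 19, 17, 19]  (not all equal)
t=35: [33, 28, 33, 28]  (not all equal)
t=36: [1, 13, 1, 13]  (not all equal)
t=37: [18, 38, 18, 38]  (not all equal)
t=38: [30, 30, 30, 30]  (all equal)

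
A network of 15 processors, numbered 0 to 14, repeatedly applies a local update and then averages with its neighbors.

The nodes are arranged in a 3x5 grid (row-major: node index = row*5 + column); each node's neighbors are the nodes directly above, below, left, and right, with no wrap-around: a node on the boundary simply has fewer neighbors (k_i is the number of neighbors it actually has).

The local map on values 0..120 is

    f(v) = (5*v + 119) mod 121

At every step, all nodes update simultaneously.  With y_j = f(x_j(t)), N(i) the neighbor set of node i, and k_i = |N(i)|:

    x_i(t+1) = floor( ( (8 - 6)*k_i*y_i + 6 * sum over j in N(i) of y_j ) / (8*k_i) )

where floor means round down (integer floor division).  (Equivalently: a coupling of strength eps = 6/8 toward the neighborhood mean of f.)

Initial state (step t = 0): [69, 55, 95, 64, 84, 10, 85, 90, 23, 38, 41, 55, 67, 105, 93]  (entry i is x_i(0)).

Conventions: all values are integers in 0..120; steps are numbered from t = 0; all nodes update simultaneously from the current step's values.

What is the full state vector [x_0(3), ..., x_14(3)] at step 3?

Answer: [57, 61, 67, 63, 48, 41, 70, 60, 44, 63, 62, 39, 51, 33, 46]

Derivation:
t=0: [69, 55, 95, 64, 84, 10, 85, 90, 23, 38, 41, 55, 67, 105, 93]
t=1: [54, 75, 75, 88, 67, 72, 51, 91, 78, 83, 50, 66, 61, 85, 64]
t=2: [53, 14, 46, 50, 69, 39, 59, 42, 57, 60, 77, 41, 74, 55, 60]
t=3: [57, 61, 67, 63, 48, 41, 70, 60, 44, 63, 62, 39, 51, 33, 46]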